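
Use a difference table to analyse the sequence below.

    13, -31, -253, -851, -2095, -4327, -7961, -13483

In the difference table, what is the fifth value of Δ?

D1: -44, -222, -598, -1244, -2232, -3634, -5522
D2: -178, -376, -646, -988, -1402, -1888
D3: -198, -270, -342, -414, -486
D4: -72, -72, -72, -72

-2232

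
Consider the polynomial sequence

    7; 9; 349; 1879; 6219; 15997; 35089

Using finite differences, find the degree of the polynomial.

5

D1: 2, 340, 1530, 4340, 9778, 19092
D2: 338, 1190, 2810, 5438, 9314
D3: 852, 1620, 2628, 3876
D4: 768, 1008, 1248
D5: 240, 240
The fifth differences are constant, so the polynomial has degree 5.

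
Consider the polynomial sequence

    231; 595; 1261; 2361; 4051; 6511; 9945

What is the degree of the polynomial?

First differences: 364, 666, 1100, 1690, 2460, 3434
Second differences: 302, 434, 590, 770, 974
Third differences: 132, 156, 180, 204
Fourth differences: 24, 24, 24
The fourth differences are constant, so the polynomial has degree 4.

4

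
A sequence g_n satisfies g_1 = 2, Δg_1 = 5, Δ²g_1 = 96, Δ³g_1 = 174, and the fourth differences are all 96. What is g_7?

6392

Build the table forward from the leading diagonal:
D4: 96  96  96  96  96  96  96
D3: 174  270  366  462  558  654  750
D2: 96  270  540  906  1368  1926  2580
D1: 5  101  371  911  1817  3185  5111
g: 2  7  108  479  1390  3207  6392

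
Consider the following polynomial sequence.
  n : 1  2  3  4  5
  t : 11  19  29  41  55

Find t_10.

155

D1: 8, 10, 12, 14
D2: 2, 2, 2
Second differences constant at 2.
14 + 2 = 16;  55 + 16 = 71
16 + 2 = 18;  71 + 18 = 89
18 + 2 = 20;  89 + 20 = 109
20 + 2 = 22;  109 + 22 = 131
22 + 2 = 24;  131 + 24 = 155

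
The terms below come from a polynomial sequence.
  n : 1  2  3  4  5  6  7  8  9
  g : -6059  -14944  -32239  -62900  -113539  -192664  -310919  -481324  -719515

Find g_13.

-2767859

Δ: -8885, -17295, -30661, -50639, -79125, -118255, -170405, -238191
Δ²: -8410, -13366, -19978, -28486, -39130, -52150, -67786
Δ³: -4956, -6612, -8508, -10644, -13020, -15636
Δ⁴: -1656, -1896, -2136, -2376, -2616
Δ⁵: -240, -240, -240, -240
The fifth differences are constant (-240).
-2616 − 240 = -2856;  -15636 − 2856 = -18492;  -67786 − 18492 = -86278;  -238191 − 86278 = -324469;  -719515 − 324469 = -1043984
-2856 − 240 = -3096;  -18492 − 3096 = -21588;  -86278 − 21588 = -107866;  -324469 − 107866 = -432335;  -1043984 − 432335 = -1476319
-3096 − 240 = -3336;  -21588 − 3336 = -24924;  -107866 − 24924 = -132790;  -432335 − 132790 = -565125;  -1476319 − 565125 = -2041444
-3336 − 240 = -3576;  -24924 − 3576 = -28500;  -132790 − 28500 = -161290;  -565125 − 161290 = -726415;  -2041444 − 726415 = -2767859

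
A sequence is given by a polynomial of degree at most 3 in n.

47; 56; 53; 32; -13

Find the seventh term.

Δ: 9, -3, -21, -45
Δ²: -12, -18, -24
Δ³: -6, -6
Third differences constant at -6.
-24 − 6 = -30;  -45 − 30 = -75;  -13 − 75 = -88
-30 − 6 = -36;  -75 − 36 = -111;  -88 − 111 = -199

-199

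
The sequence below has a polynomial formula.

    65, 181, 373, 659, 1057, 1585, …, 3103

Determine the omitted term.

2261

Using the first 6 terms:
116  192  286  398  528
76  94  112  130
18  18  18
Constant third difference = 18.
Extend forward: 130 + 18 = 148;  528 + 148 = 676;  1585 + 676 = 2261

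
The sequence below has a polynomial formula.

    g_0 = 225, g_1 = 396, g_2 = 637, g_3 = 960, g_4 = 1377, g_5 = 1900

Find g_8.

4225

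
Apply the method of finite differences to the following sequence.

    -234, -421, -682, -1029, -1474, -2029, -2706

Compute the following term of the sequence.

First differences: -187, -261, -347, -445, -555, -677
Second differences: -74, -86, -98, -110, -122
Third differences: -12, -12, -12, -12
The third differences are constant (-12).
-122 − 12 = -134;  -677 − 134 = -811;  -2706 − 811 = -3517

-3517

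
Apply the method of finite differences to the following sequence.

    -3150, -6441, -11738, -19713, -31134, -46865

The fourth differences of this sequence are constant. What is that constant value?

-96

First differences: -3291, -5297, -7975, -11421, -15731
Second differences: -2006, -2678, -3446, -4310
Third differences: -672, -768, -864
Fourth differences: -96, -96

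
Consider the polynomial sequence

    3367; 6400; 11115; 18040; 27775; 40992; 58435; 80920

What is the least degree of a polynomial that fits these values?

3033, 4715, 6925, 9735, 13217, 17443, 22485
1682, 2210, 2810, 3482, 4226, 5042
528, 600, 672, 744, 816
72, 72, 72, 72
The fourth differences are constant, so the polynomial has degree 4.

4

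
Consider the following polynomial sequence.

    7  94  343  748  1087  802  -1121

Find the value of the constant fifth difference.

-120

D1: 87, 249, 405, 339, -285, -1923
D2: 162, 156, -66, -624, -1638
D3: -6, -222, -558, -1014
D4: -216, -336, -456
D5: -120, -120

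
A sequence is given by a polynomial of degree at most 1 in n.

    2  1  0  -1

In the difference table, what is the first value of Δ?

-1

Δ: -1, -1, -1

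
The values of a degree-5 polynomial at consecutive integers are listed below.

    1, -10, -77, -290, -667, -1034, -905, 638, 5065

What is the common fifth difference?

120

D1: -11, -67, -213, -377, -367, 129, 1543, 4427
D2: -56, -146, -164, 10, 496, 1414, 2884
D3: -90, -18, 174, 486, 918, 1470
D4: 72, 192, 312, 432, 552
D5: 120, 120, 120, 120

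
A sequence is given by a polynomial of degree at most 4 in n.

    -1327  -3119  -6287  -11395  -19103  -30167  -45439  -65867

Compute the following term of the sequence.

-92495

D1: -1792  -3168  -5108  -7708  -11064  -15272  -20428
D2: -1376  -1940  -2600  -3356  -4208  -5156
D3: -564  -660  -756  -852  -948
D4: -96  -96  -96  -96
Fourth differences constant at -96.
-948 − 96 = -1044;  -5156 − 1044 = -6200;  -20428 − 6200 = -26628;  -65867 − 26628 = -92495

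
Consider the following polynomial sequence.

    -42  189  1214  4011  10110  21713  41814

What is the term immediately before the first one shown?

-25

Δ: 231  1025  2797  6099  11603  20101
Δ²: 794  1772  3302  5504  8498
Δ³: 978  1530  2202  2994
Δ⁴: 552  672  792
Δ⁵: 120  120
The fifth differences are constant at 120.
Work back: 552 − 120 = 432;  978 − 432 = 546;  794 − 546 = 248;  231 − 248 = -17;  -42 + 17 = -25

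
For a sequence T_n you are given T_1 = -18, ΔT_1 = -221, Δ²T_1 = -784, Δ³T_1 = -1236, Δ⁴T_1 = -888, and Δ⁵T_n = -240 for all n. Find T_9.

Build the table forward from the leading diagonal:
Δ⁵: -240  -240  -240  -240  -240  -240  -240  -240  -240
Δ⁴: -888  -1128  -1368  -1608  -1848  -2088  -2328  -2568  -2808
Δ³: -1236  -2124  -3252  -4620  -6228  -8076  -10164  -12492  -15060
Δ²: -784  -2020  -4144  -7396  -12016  -18244  -26320  -36484  -48976
Δ: -221  -1005  -3025  -7169  -14565  -26581  -44825  -71145  -107629
T: -18  -239  -1244  -4269  -11438  -26003  -52584  -97409  -168554

-168554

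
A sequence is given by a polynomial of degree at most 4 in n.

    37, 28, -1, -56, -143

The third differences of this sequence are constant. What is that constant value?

-6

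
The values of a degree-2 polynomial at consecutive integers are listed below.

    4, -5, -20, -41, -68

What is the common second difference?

-6

First differences: -9, -15, -21, -27
Second differences: -6, -6, -6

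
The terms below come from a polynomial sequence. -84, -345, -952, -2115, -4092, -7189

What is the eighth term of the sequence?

-18207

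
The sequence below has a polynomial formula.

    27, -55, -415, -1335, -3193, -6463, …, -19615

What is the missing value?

-11715

Using the first 6 terms:
-82, -360, -920, -1858, -3270
-278, -560, -938, -1412
-282, -378, -474
-96, -96
Constant fourth difference = -96.
Extend forward: -474 − 96 = -570;  -1412 − 570 = -1982;  -3270 − 1982 = -5252;  -6463 − 5252 = -11715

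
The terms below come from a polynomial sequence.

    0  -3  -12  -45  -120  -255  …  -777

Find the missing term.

-468

Using the first 6 terms:
First differences: -3  -9  -33  -75  -135
Second differences: -6  -24  -42  -60
Third differences: -18  -18  -18
Constant third difference = -18.
Extend forward: -60 − 18 = -78;  -135 − 78 = -213;  -255 − 213 = -468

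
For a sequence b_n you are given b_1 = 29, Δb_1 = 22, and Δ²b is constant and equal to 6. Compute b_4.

113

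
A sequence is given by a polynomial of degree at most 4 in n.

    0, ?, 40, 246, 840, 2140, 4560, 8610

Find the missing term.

Using the last 6 terms:
First differences: 206  594  1300  2420  4050
Second differences: 388  706  1120  1630
Third differences: 318  414  510
Fourth differences: 96  96
Constant fourth difference = 96.
Extend backward: 318 − 96 = 222;  388 − 222 = 166;  206 − 166 = 40;  40 − 40 = 0

0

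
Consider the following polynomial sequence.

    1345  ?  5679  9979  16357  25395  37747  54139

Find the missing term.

2947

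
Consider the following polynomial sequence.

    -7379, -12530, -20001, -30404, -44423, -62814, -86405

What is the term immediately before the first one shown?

-4008

First differences: -5151  -7471  -10403  -14019  -18391  -23591
Second differences: -2320  -2932  -3616  -4372  -5200
Third differences: -612  -684  -756  -828
Fourth differences: -72  -72  -72
The fourth differences are constant at -72.
Work back: -612 + 72 = -540;  -2320 + 540 = -1780;  -5151 + 1780 = -3371;  -7379 + 3371 = -4008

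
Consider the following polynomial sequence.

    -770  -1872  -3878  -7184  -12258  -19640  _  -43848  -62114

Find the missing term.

-29942

Using the first 6 terms:
First differences: -1102  -2006  -3306  -5074  -7382
Second differences: -904  -1300  -1768  -2308
Third differences: -396  -468  -540
Fourth differences: -72  -72
Constant fourth difference = -72.
Extend forward: -540 − 72 = -612;  -2308 − 612 = -2920;  -7382 − 2920 = -10302;  -19640 − 10302 = -29942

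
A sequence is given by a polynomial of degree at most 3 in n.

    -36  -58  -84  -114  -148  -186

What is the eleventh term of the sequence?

-436

Δ: -22, -26, -30, -34, -38
Δ²: -4, -4, -4, -4
Second differences constant at -4.
-38 − 4 = -42;  -186 − 42 = -228
-42 − 4 = -46;  -228 − 46 = -274
-46 − 4 = -50;  -274 − 50 = -324
-50 − 4 = -54;  -324 − 54 = -378
-54 − 4 = -58;  -378 − 58 = -436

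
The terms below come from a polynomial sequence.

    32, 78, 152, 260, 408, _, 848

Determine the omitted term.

602

Using the first 5 terms:
D1: 46, 74, 108, 148
D2: 28, 34, 40
D3: 6, 6
Constant third difference = 6.
Extend forward: 40 + 6 = 46;  148 + 46 = 194;  408 + 194 = 602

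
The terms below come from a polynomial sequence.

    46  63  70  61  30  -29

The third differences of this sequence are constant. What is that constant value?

-6

Δ: 17, 7, -9, -31, -59
Δ²: -10, -16, -22, -28
Δ³: -6, -6, -6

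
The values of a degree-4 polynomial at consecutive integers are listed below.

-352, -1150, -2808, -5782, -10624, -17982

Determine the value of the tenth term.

-88894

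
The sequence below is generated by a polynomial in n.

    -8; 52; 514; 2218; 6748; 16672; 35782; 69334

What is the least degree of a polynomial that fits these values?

5

D1: 60, 462, 1704, 4530, 9924, 19110, 33552
D2: 402, 1242, 2826, 5394, 9186, 14442
D3: 840, 1584, 2568, 3792, 5256
D4: 744, 984, 1224, 1464
D5: 240, 240, 240
The fifth differences are constant, so the polynomial has degree 5.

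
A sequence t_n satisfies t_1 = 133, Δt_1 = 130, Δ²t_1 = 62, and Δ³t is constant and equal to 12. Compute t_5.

1073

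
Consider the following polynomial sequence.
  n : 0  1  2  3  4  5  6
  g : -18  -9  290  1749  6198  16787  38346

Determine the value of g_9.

9 , 299 , 1459 , 4449 , 10589 , 21559
290 , 1160 , 2990 , 6140 , 10970
870 , 1830 , 3150 , 4830
960 , 1320 , 1680
360 , 360
The fifth differences are constant (360).
1680 + 360 = 2040;  4830 + 2040 = 6870;  10970 + 6870 = 17840;  21559 + 17840 = 39399;  38346 + 39399 = 77745
2040 + 360 = 2400;  6870 + 2400 = 9270;  17840 + 9270 = 27110;  39399 + 27110 = 66509;  77745 + 66509 = 144254
2400 + 360 = 2760;  9270 + 2760 = 12030;  27110 + 12030 = 39140;  66509 + 39140 = 105649;  144254 + 105649 = 249903

249903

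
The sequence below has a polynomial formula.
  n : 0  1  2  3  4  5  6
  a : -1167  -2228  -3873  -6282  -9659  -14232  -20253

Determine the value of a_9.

First differences: -1061, -1645, -2409, -3377, -4573, -6021
Second differences: -584, -764, -968, -1196, -1448
Third differences: -180, -204, -228, -252
Fourth differences: -24, -24, -24
Constant fourth difference = -24, so extend:
-252 − 24 = -276;  -1448 − 276 = -1724;  -6021 − 1724 = -7745;  -20253 − 7745 = -27998
-276 − 24 = -300;  -1724 − 300 = -2024;  -7745 − 2024 = -9769;  -27998 − 9769 = -37767
-300 − 24 = -324;  -2024 − 324 = -2348;  -9769 − 2348 = -12117;  -37767 − 12117 = -49884

-49884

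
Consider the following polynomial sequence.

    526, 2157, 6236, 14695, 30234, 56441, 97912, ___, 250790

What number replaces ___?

Using the first 7 terms:
First differences: 1631  4079  8459  15539  26207  41471
Second differences: 2448  4380  7080  10668  15264
Third differences: 1932  2700  3588  4596
Fourth differences: 768  888  1008
Fifth differences: 120  120
Constant fifth difference = 120.
Extend forward: 1008 + 120 = 1128;  4596 + 1128 = 5724;  15264 + 5724 = 20988;  41471 + 20988 = 62459;  97912 + 62459 = 160371

160371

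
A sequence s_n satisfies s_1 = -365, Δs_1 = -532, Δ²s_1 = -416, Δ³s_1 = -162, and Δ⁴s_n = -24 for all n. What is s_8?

Build the table forward from the leading diagonal:
Δ⁴: -24, -24, -24, -24, -24, -24, -24, -24
Δ³: -162, -186, -210, -234, -258, -282, -306, -330
Δ²: -416, -578, -764, -974, -1208, -1466, -1748, -2054
Δ: -532, -948, -1526, -2290, -3264, -4472, -5938, -7686
s: -365, -897, -1845, -3371, -5661, -8925, -13397, -19335

-19335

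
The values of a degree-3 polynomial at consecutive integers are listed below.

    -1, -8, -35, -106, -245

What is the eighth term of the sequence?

Δ: -7  -27  -71  -139
Δ²: -20  -44  -68
Δ³: -24  -24
Third differences constant at -24.
-68 − 24 = -92;  -139 − 92 = -231;  -245 − 231 = -476
-92 − 24 = -116;  -231 − 116 = -347;  -476 − 347 = -823
-116 − 24 = -140;  -347 − 140 = -487;  -823 − 487 = -1310

-1310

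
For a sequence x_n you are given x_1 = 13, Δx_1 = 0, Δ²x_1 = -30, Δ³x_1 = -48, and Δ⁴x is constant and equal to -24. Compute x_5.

Build the table forward from the leading diagonal:
D4: -24  -24  -24  -24  -24
D3: -48  -72  -96  -120  -144
D2: -30  -78  -150  -246  -366
D1: 0  -30  -108  -258  -504
x: 13  13  -17  -125  -383

-383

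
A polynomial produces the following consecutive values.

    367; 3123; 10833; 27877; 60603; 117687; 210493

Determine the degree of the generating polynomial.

5

Δ: 2756, 7710, 17044, 32726, 57084, 92806
Δ²: 4954, 9334, 15682, 24358, 35722
Δ³: 4380, 6348, 8676, 11364
Δ⁴: 1968, 2328, 2688
Δ⁵: 360, 360
The fifth differences are constant, so the polynomial has degree 5.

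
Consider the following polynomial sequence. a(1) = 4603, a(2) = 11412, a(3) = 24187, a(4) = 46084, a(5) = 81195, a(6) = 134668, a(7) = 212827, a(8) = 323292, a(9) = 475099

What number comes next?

678820

Δ: 6809, 12775, 21897, 35111, 53473, 78159, 110465, 151807
Δ²: 5966, 9122, 13214, 18362, 24686, 32306, 41342
Δ³: 3156, 4092, 5148, 6324, 7620, 9036
Δ⁴: 936, 1056, 1176, 1296, 1416
Δ⁵: 120, 120, 120, 120
Constant fifth difference = 120, so extend:
1416 + 120 = 1536;  9036 + 1536 = 10572;  41342 + 10572 = 51914;  151807 + 51914 = 203721;  475099 + 203721 = 678820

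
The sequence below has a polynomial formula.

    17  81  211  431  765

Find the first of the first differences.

64

Δ: 64, 130, 220, 334
Δ²: 66, 90, 114
Δ³: 24, 24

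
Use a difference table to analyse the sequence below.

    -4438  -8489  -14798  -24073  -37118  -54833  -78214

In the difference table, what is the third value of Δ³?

Δ: -4051, -6309, -9275, -13045, -17715, -23381
Δ²: -2258, -2966, -3770, -4670, -5666
Δ³: -708, -804, -900, -996
Δ⁴: -96, -96, -96

-900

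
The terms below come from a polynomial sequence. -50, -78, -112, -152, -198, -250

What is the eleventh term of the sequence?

First differences: -28, -34, -40, -46, -52
Second differences: -6, -6, -6, -6
Second differences constant at -6.
-52 − 6 = -58;  -250 − 58 = -308
-58 − 6 = -64;  -308 − 64 = -372
-64 − 6 = -70;  -372 − 70 = -442
-70 − 6 = -76;  -442 − 76 = -518
-76 − 6 = -82;  -518 − 82 = -600

-600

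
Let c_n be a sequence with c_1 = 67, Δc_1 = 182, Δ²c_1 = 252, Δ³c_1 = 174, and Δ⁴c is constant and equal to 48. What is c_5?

3051

Build the table forward from the leading diagonal:
Fourth differences: 48  48  48  48  48
Third differences: 174  222  270  318  366
Second differences: 252  426  648  918  1236
First differences: 182  434  860  1508  2426
c: 67  249  683  1543  3051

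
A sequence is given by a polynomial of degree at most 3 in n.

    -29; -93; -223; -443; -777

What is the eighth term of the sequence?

-64  -130  -220  -334
-66  -90  -114
-24  -24
The third differences are constant (-24).
-114 − 24 = -138;  -334 − 138 = -472;  -777 − 472 = -1249
-138 − 24 = -162;  -472 − 162 = -634;  -1249 − 634 = -1883
-162 − 24 = -186;  -634 − 186 = -820;  -1883 − 820 = -2703

-2703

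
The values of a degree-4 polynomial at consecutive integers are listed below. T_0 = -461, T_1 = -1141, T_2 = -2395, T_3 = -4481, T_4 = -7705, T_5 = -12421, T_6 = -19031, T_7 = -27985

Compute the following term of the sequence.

-39781

First differences: -680, -1254, -2086, -3224, -4716, -6610, -8954
Second differences: -574, -832, -1138, -1492, -1894, -2344
Third differences: -258, -306, -354, -402, -450
Fourth differences: -48, -48, -48, -48
Fourth differences constant at -48.
-450 − 48 = -498;  -2344 − 498 = -2842;  -8954 − 2842 = -11796;  -27985 − 11796 = -39781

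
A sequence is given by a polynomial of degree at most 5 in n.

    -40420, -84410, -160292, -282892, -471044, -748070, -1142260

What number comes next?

-1687352

D1: -43990  -75882  -122600  -188152  -277026  -394190
D2: -31892  -46718  -65552  -88874  -117164
D3: -14826  -18834  -23322  -28290
D4: -4008  -4488  -4968
D5: -480  -480
Fifth differences constant at -480.
-4968 − 480 = -5448;  -28290 − 5448 = -33738;  -117164 − 33738 = -150902;  -394190 − 150902 = -545092;  -1142260 − 545092 = -1687352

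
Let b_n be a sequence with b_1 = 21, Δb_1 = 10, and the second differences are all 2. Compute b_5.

Build the table forward from the leading diagonal:
D2: 2, 2, 2, 2, 2
D1: 10, 12, 14, 16, 18
b: 21, 31, 43, 57, 73

73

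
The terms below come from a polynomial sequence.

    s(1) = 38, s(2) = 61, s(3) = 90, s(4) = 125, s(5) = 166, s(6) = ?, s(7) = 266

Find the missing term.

213

Using the first 5 terms:
Δ: 23  29  35  41
Δ²: 6  6  6
Constant second difference = 6.
Extend forward: 41 + 6 = 47;  166 + 47 = 213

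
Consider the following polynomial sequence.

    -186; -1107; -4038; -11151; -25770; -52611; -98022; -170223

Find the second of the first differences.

-2931

First differences: -921, -2931, -7113, -14619, -26841, -45411, -72201
Second differences: -2010, -4182, -7506, -12222, -18570, -26790
Third differences: -2172, -3324, -4716, -6348, -8220
Fourth differences: -1152, -1392, -1632, -1872
Fifth differences: -240, -240, -240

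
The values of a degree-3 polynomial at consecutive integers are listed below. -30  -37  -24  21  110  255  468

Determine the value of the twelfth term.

2973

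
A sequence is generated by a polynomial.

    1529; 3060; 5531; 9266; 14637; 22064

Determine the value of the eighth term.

1531  2471  3735  5371  7427
940  1264  1636  2056
324  372  420
48  48
The fourth differences are constant (48).
420 + 48 = 468;  2056 + 468 = 2524;  7427 + 2524 = 9951;  22064 + 9951 = 32015
468 + 48 = 516;  2524 + 516 = 3040;  9951 + 3040 = 12991;  32015 + 12991 = 45006

45006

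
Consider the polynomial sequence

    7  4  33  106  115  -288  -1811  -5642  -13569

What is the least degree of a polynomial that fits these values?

5

First differences: -3, 29, 73, 9, -403, -1523, -3831, -7927
Second differences: 32, 44, -64, -412, -1120, -2308, -4096
Third differences: 12, -108, -348, -708, -1188, -1788
Fourth differences: -120, -240, -360, -480, -600
Fifth differences: -120, -120, -120, -120
The fifth differences are constant, so the polynomial has degree 5.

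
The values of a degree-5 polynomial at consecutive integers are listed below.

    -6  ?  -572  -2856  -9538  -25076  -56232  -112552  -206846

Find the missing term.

-52

Using the last 7 terms:
D1: -2284, -6682, -15538, -31156, -56320, -94294
D2: -4398, -8856, -15618, -25164, -37974
D3: -4458, -6762, -9546, -12810
D4: -2304, -2784, -3264
D5: -480, -480
Constant fifth difference = -480.
Extend backward: -2304 + 480 = -1824;  -4458 + 1824 = -2634;  -4398 + 2634 = -1764;  -2284 + 1764 = -520;  -572 + 520 = -52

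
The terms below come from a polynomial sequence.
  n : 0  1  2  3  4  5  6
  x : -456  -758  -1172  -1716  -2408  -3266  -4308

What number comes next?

-5552

D1: -302, -414, -544, -692, -858, -1042
D2: -112, -130, -148, -166, -184
D3: -18, -18, -18, -18
The third differences are constant (-18).
-184 − 18 = -202;  -1042 − 202 = -1244;  -4308 − 1244 = -5552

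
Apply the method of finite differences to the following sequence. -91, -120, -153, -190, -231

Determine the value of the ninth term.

-435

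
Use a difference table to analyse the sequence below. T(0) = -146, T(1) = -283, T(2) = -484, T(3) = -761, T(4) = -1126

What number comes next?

-1591

Δ: -137, -201, -277, -365
Δ²: -64, -76, -88
Δ³: -12, -12
Third differences constant at -12.
-88 − 12 = -100;  -365 − 100 = -465;  -1126 − 465 = -1591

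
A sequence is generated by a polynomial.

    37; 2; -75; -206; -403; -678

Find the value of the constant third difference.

Δ: -35, -77, -131, -197, -275
Δ²: -42, -54, -66, -78
Δ³: -12, -12, -12

-12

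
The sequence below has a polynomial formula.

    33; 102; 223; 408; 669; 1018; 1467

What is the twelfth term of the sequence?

5632

69, 121, 185, 261, 349, 449
52, 64, 76, 88, 100
12, 12, 12, 12
Constant third difference = 12, so extend:
100 + 12 = 112;  449 + 112 = 561;  1467 + 561 = 2028
112 + 12 = 124;  561 + 124 = 685;  2028 + 685 = 2713
124 + 12 = 136;  685 + 136 = 821;  2713 + 821 = 3534
136 + 12 = 148;  821 + 148 = 969;  3534 + 969 = 4503
148 + 12 = 160;  969 + 160 = 1129;  4503 + 1129 = 5632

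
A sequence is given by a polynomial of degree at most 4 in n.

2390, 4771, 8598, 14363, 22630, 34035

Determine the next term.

49286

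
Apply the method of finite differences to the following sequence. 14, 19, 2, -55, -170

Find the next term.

-361

D1: 5  -17  -57  -115
D2: -22  -40  -58
D3: -18  -18
The third differences are constant (-18).
-58 − 18 = -76;  -115 − 76 = -191;  -170 − 191 = -361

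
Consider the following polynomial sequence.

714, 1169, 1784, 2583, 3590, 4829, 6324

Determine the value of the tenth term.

12585

D1: 455 , 615 , 799 , 1007 , 1239 , 1495
D2: 160 , 184 , 208 , 232 , 256
D3: 24 , 24 , 24 , 24
The third differences are constant (24).
256 + 24 = 280;  1495 + 280 = 1775;  6324 + 1775 = 8099
280 + 24 = 304;  1775 + 304 = 2079;  8099 + 2079 = 10178
304 + 24 = 328;  2079 + 328 = 2407;  10178 + 2407 = 12585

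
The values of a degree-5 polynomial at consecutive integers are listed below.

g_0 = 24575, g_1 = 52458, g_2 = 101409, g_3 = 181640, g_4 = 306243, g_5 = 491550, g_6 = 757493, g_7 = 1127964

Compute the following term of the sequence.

First differences: 27883, 48951, 80231, 124603, 185307, 265943, 370471
Second differences: 21068, 31280, 44372, 60704, 80636, 104528
Third differences: 10212, 13092, 16332, 19932, 23892
Fourth differences: 2880, 3240, 3600, 3960
Fifth differences: 360, 360, 360
Fifth differences constant at 360.
3960 + 360 = 4320;  23892 + 4320 = 28212;  104528 + 28212 = 132740;  370471 + 132740 = 503211;  1127964 + 503211 = 1631175

1631175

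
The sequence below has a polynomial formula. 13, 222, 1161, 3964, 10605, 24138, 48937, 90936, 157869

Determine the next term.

D1: 209, 939, 2803, 6641, 13533, 24799, 41999, 66933
D2: 730, 1864, 3838, 6892, 11266, 17200, 24934
D3: 1134, 1974, 3054, 4374, 5934, 7734
D4: 840, 1080, 1320, 1560, 1800
D5: 240, 240, 240, 240
Constant fifth difference = 240, so extend:
1800 + 240 = 2040;  7734 + 2040 = 9774;  24934 + 9774 = 34708;  66933 + 34708 = 101641;  157869 + 101641 = 259510

259510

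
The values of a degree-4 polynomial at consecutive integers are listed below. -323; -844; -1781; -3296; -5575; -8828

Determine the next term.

Δ: -521  -937  -1515  -2279  -3253
Δ²: -416  -578  -764  -974
Δ³: -162  -186  -210
Δ⁴: -24  -24
The fourth differences are constant (-24).
-210 − 24 = -234;  -974 − 234 = -1208;  -3253 − 1208 = -4461;  -8828 − 4461 = -13289

-13289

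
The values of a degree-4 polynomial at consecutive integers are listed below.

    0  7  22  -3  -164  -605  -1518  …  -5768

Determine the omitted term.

-3143

Using the first 7 terms:
First differences: 7  15  -25  -161  -441  -913
Second differences: 8  -40  -136  -280  -472
Third differences: -48  -96  -144  -192
Fourth differences: -48  -48  -48
Constant fourth difference = -48.
Extend forward: -192 − 48 = -240;  -472 − 240 = -712;  -913 − 712 = -1625;  -1518 − 1625 = -3143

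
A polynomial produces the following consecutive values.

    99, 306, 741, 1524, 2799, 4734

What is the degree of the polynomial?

Δ: 207, 435, 783, 1275, 1935
Δ²: 228, 348, 492, 660
Δ³: 120, 144, 168
Δ⁴: 24, 24
The fourth differences are constant, so the polynomial has degree 4.

4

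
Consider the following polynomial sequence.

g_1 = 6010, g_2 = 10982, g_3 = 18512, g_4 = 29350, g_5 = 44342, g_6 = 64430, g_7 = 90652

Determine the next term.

Δ: 4972 , 7530 , 10838 , 14992 , 20088 , 26222
Δ²: 2558 , 3308 , 4154 , 5096 , 6134
Δ³: 750 , 846 , 942 , 1038
Δ⁴: 96 , 96 , 96
Fourth differences constant at 96.
1038 + 96 = 1134;  6134 + 1134 = 7268;  26222 + 7268 = 33490;  90652 + 33490 = 124142

124142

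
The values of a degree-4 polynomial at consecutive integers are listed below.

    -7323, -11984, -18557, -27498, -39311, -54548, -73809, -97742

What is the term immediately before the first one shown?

-4166

First differences: -4661  -6573  -8941  -11813  -15237  -19261  -23933
Second differences: -1912  -2368  -2872  -3424  -4024  -4672
Third differences: -456  -504  -552  -600  -648
Fourth differences: -48  -48  -48  -48
The fourth differences are constant at -48.
Work back: -456 + 48 = -408;  -1912 + 408 = -1504;  -4661 + 1504 = -3157;  -7323 + 3157 = -4166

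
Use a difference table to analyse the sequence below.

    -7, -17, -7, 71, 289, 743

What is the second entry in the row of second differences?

68

Δ: -10, 10, 78, 218, 454
Δ²: 20, 68, 140, 236
Δ³: 48, 72, 96
Δ⁴: 24, 24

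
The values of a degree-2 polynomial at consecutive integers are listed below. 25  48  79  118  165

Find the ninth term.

Δ: 23, 31, 39, 47
Δ²: 8, 8, 8
The second differences are constant (8).
47 + 8 = 55;  165 + 55 = 220
55 + 8 = 63;  220 + 63 = 283
63 + 8 = 71;  283 + 71 = 354
71 + 8 = 79;  354 + 79 = 433

433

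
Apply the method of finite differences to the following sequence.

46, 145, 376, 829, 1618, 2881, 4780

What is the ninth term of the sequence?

First differences: 99, 231, 453, 789, 1263, 1899
Second differences: 132, 222, 336, 474, 636
Third differences: 90, 114, 138, 162
Fourth differences: 24, 24, 24
Constant fourth difference = 24, so extend:
162 + 24 = 186;  636 + 186 = 822;  1899 + 822 = 2721;  4780 + 2721 = 7501
186 + 24 = 210;  822 + 210 = 1032;  2721 + 1032 = 3753;  7501 + 3753 = 11254

11254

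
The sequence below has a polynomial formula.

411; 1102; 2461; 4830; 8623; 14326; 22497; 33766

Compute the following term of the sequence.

691, 1359, 2369, 3793, 5703, 8171, 11269
668, 1010, 1424, 1910, 2468, 3098
342, 414, 486, 558, 630
72, 72, 72, 72
Fourth differences constant at 72.
630 + 72 = 702;  3098 + 702 = 3800;  11269 + 3800 = 15069;  33766 + 15069 = 48835

48835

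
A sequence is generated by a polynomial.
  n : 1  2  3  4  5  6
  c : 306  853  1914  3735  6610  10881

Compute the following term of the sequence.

16938

Δ: 547, 1061, 1821, 2875, 4271
Δ²: 514, 760, 1054, 1396
Δ³: 246, 294, 342
Δ⁴: 48, 48
Fourth differences constant at 48.
342 + 48 = 390;  1396 + 390 = 1786;  4271 + 1786 = 6057;  10881 + 6057 = 16938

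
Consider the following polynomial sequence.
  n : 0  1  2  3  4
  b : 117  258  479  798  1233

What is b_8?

D1: 141  221  319  435
D2: 80  98  116
D3: 18  18
Constant third difference = 18, so extend:
116 + 18 = 134;  435 + 134 = 569;  1233 + 569 = 1802
134 + 18 = 152;  569 + 152 = 721;  1802 + 721 = 2523
152 + 18 = 170;  721 + 170 = 891;  2523 + 891 = 3414
170 + 18 = 188;  891 + 188 = 1079;  3414 + 1079 = 4493

4493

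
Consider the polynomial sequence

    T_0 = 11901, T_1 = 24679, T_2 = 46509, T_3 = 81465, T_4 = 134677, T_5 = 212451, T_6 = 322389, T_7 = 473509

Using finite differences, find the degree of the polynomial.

5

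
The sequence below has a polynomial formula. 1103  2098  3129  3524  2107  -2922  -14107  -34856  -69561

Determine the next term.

-123718

995, 1031, 395, -1417, -5029, -11185, -20749, -34705
36, -636, -1812, -3612, -6156, -9564, -13956
-672, -1176, -1800, -2544, -3408, -4392
-504, -624, -744, -864, -984
-120, -120, -120, -120
The fifth differences are constant (-120).
-984 − 120 = -1104;  -4392 − 1104 = -5496;  -13956 − 5496 = -19452;  -34705 − 19452 = -54157;  -69561 − 54157 = -123718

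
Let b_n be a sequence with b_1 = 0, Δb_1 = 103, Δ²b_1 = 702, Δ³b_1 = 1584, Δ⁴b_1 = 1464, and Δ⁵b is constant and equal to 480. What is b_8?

Build the table forward from the leading diagonal:
Δ⁵: 480, 480, 480, 480, 480, 480, 480, 480
Δ⁴: 1464, 1944, 2424, 2904, 3384, 3864, 4344, 4824
Δ³: 1584, 3048, 4992, 7416, 10320, 13704, 17568, 21912
Δ²: 702, 2286, 5334, 10326, 17742, 28062, 41766, 59334
Δ: 103, 805, 3091, 8425, 18751, 36493, 64555, 106321
b: 0, 103, 908, 3999, 12424, 31175, 67668, 132223

132223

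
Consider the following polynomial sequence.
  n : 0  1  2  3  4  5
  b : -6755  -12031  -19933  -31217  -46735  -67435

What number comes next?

-94361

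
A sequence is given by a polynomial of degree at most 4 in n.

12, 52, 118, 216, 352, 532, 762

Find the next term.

First differences: 40 , 66 , 98 , 136 , 180 , 230
Second differences: 26 , 32 , 38 , 44 , 50
Third differences: 6 , 6 , 6 , 6
Constant third difference = 6, so extend:
50 + 6 = 56;  230 + 56 = 286;  762 + 286 = 1048

1048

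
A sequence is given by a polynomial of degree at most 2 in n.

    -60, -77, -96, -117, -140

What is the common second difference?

-2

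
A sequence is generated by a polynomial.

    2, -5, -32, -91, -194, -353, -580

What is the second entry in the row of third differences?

-12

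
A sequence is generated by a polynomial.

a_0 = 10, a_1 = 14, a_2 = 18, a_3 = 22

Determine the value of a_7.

D1: 4, 4, 4
First differences constant at 4.
22 + 4 = 26
26 + 4 = 30
30 + 4 = 34
34 + 4 = 38

38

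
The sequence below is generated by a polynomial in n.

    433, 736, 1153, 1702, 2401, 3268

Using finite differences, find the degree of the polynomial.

First differences: 303, 417, 549, 699, 867
Second differences: 114, 132, 150, 168
Third differences: 18, 18, 18
The third differences are constant, so the polynomial has degree 3.

3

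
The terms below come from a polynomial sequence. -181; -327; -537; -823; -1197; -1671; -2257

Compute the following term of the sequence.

First differences: -146, -210, -286, -374, -474, -586
Second differences: -64, -76, -88, -100, -112
Third differences: -12, -12, -12, -12
Constant third difference = -12, so extend:
-112 − 12 = -124;  -586 − 124 = -710;  -2257 − 710 = -2967

-2967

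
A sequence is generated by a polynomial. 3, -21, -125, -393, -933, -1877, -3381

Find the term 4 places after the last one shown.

-18957

First differences: -24, -104, -268, -540, -944, -1504
Second differences: -80, -164, -272, -404, -560
Third differences: -84, -108, -132, -156
Fourth differences: -24, -24, -24
Fourth differences constant at -24.
-156 − 24 = -180;  -560 − 180 = -740;  -1504 − 740 = -2244;  -3381 − 2244 = -5625
-180 − 24 = -204;  -740 − 204 = -944;  -2244 − 944 = -3188;  -5625 − 3188 = -8813
-204 − 24 = -228;  -944 − 228 = -1172;  -3188 − 1172 = -4360;  -8813 − 4360 = -13173
-228 − 24 = -252;  -1172 − 252 = -1424;  -4360 − 1424 = -5784;  -13173 − 5784 = -18957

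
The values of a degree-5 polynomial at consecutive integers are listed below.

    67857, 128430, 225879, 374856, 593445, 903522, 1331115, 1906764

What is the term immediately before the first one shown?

60573  97449  148977  218589  310077  427593  575649
36876  51528  69612  91488  117516  148056
14652  18084  21876  26028  30540
3432  3792  4152  4512
360  360  360
The fifth differences are constant at 360.
Work back: 3432 − 360 = 3072;  14652 − 3072 = 11580;  36876 − 11580 = 25296;  60573 − 25296 = 35277;  67857 − 35277 = 32580

32580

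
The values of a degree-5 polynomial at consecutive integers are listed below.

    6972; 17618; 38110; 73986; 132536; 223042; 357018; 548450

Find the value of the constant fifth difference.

First differences: 10646, 20492, 35876, 58550, 90506, 133976, 191432
Second differences: 9846, 15384, 22674, 31956, 43470, 57456
Third differences: 5538, 7290, 9282, 11514, 13986
Fourth differences: 1752, 1992, 2232, 2472
Fifth differences: 240, 240, 240

240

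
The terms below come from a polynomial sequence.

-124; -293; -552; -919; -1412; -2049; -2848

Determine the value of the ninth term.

Δ: -169, -259, -367, -493, -637, -799
Δ²: -90, -108, -126, -144, -162
Δ³: -18, -18, -18, -18
The third differences are constant (-18).
-162 − 18 = -180;  -799 − 180 = -979;  -2848 − 979 = -3827
-180 − 18 = -198;  -979 − 198 = -1177;  -3827 − 1177 = -5004

-5004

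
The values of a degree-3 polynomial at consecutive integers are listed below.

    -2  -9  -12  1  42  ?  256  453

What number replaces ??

Using the first 5 terms:
Δ: -7  -3  13  41
Δ²: 4  16  28
Δ³: 12  12
Constant third difference = 12.
Extend forward: 28 + 12 = 40;  41 + 40 = 81;  42 + 81 = 123

123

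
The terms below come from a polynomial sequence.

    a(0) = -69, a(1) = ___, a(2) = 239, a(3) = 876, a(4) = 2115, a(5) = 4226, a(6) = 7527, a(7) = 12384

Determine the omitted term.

Using the last 6 terms:
First differences: 637  1239  2111  3301  4857
Second differences: 602  872  1190  1556
Third differences: 270  318  366
Fourth differences: 48  48
Constant fourth difference = 48.
Extend backward: 270 − 48 = 222;  602 − 222 = 380;  637 − 380 = 257;  239 − 257 = -18

-18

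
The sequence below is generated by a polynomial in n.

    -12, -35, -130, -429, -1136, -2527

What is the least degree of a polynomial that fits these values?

4

First differences: -23, -95, -299, -707, -1391
Second differences: -72, -204, -408, -684
Third differences: -132, -204, -276
Fourth differences: -72, -72
The fourth differences are constant, so the polynomial has degree 4.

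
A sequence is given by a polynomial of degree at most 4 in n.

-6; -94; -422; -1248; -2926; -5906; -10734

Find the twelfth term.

-88424

First differences: -88, -328, -826, -1678, -2980, -4828
Second differences: -240, -498, -852, -1302, -1848
Third differences: -258, -354, -450, -546
Fourth differences: -96, -96, -96
Constant fourth difference = -96, so extend:
-546 − 96 = -642;  -1848 − 642 = -2490;  -4828 − 2490 = -7318;  -10734 − 7318 = -18052
-642 − 96 = -738;  -2490 − 738 = -3228;  -7318 − 3228 = -10546;  -18052 − 10546 = -28598
-738 − 96 = -834;  -3228 − 834 = -4062;  -10546 − 4062 = -14608;  -28598 − 14608 = -43206
-834 − 96 = -930;  -4062 − 930 = -4992;  -14608 − 4992 = -19600;  -43206 − 19600 = -62806
-930 − 96 = -1026;  -4992 − 1026 = -6018;  -19600 − 6018 = -25618;  -62806 − 25618 = -88424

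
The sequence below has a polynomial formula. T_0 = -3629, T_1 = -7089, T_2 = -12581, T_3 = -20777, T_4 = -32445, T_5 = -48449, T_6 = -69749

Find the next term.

Δ: -3460  -5492  -8196  -11668  -16004  -21300
Δ²: -2032  -2704  -3472  -4336  -5296
Δ³: -672  -768  -864  -960
Δ⁴: -96  -96  -96
Fourth differences constant at -96.
-960 − 96 = -1056;  -5296 − 1056 = -6352;  -21300 − 6352 = -27652;  -69749 − 27652 = -97401

-97401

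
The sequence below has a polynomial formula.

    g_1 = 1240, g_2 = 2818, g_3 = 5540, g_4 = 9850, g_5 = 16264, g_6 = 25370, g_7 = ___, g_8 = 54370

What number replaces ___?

37828

Using the first 6 terms:
Δ: 1578, 2722, 4310, 6414, 9106
Δ²: 1144, 1588, 2104, 2692
Δ³: 444, 516, 588
Δ⁴: 72, 72
Constant fourth difference = 72.
Extend forward: 588 + 72 = 660;  2692 + 660 = 3352;  9106 + 3352 = 12458;  25370 + 12458 = 37828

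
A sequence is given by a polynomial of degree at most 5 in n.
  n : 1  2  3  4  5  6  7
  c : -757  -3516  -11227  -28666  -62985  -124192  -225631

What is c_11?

Δ: -2759, -7711, -17439, -34319, -61207, -101439
Δ²: -4952, -9728, -16880, -26888, -40232
Δ³: -4776, -7152, -10008, -13344
Δ⁴: -2376, -2856, -3336
Δ⁵: -480, -480
The fifth differences are constant (-480).
-3336 − 480 = -3816;  -13344 − 3816 = -17160;  -40232 − 17160 = -57392;  -101439 − 57392 = -158831;  -225631 − 158831 = -384462
-3816 − 480 = -4296;  -17160 − 4296 = -21456;  -57392 − 21456 = -78848;  -158831 − 78848 = -237679;  -384462 − 237679 = -622141
-4296 − 480 = -4776;  -21456 − 4776 = -26232;  -78848 − 26232 = -105080;  -237679 − 105080 = -342759;  -622141 − 342759 = -964900
-4776 − 480 = -5256;  -26232 − 5256 = -31488;  -105080 − 31488 = -136568;  -342759 − 136568 = -479327;  -964900 − 479327 = -1444227

-1444227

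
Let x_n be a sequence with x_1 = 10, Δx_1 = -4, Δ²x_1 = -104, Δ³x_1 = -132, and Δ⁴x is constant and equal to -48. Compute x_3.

Build the table forward from the leading diagonal:
Fourth differences: -48  -48  -48
Third differences: -132  -180  -228
Second differences: -104  -236  -416
First differences: -4  -108  -344
x: 10  6  -102

-102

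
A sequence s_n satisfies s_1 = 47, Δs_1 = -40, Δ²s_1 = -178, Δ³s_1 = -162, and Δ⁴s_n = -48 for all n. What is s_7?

Build the table forward from the leading diagonal:
Δ⁴: -48, -48, -48, -48, -48, -48, -48
Δ³: -162, -210, -258, -306, -354, -402, -450
Δ²: -178, -340, -550, -808, -1114, -1468, -1870
Δ: -40, -218, -558, -1108, -1916, -3030, -4498
s: 47, 7, -211, -769, -1877, -3793, -6823

-6823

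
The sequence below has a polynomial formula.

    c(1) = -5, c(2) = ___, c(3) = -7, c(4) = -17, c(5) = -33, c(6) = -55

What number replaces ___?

-3

Using the last 4 terms:
-10, -16, -22
-6, -6
Constant second difference = -6.
Extend backward: -10 + 6 = -4;  -7 + 4 = -3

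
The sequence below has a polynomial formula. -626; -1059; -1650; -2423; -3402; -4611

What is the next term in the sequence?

-6074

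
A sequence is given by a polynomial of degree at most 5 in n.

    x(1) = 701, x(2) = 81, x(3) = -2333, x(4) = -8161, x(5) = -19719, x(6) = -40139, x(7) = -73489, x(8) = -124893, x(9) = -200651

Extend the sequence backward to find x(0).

First differences: -620, -2414, -5828, -11558, -20420, -33350, -51404, -75758
Second differences: -1794, -3414, -5730, -8862, -12930, -18054, -24354
Third differences: -1620, -2316, -3132, -4068, -5124, -6300
Fourth differences: -696, -816, -936, -1056, -1176
Fifth differences: -120, -120, -120, -120
The fifth differences are constant at -120.
Work back: -696 + 120 = -576;  -1620 + 576 = -1044;  -1794 + 1044 = -750;  -620 + 750 = 130;  701 − 130 = 571

571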